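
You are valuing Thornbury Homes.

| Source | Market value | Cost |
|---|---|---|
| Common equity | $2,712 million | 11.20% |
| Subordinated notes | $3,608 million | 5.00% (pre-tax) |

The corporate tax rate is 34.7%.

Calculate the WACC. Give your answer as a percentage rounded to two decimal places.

6.67%

Total capital V = 2712 + 3608 = 6320.
Equity: weight = 2712/6320 = 0.4291; cost = 11.2%.
Subordinated notes: weight = 3608/6320 = 0.5709; after-tax cost = 5% × (1 − 34.7%) = 3.2650%.
WACC = 0.4291 × 11.2000% + 0.5709 × 3.2650% = 6.6700%.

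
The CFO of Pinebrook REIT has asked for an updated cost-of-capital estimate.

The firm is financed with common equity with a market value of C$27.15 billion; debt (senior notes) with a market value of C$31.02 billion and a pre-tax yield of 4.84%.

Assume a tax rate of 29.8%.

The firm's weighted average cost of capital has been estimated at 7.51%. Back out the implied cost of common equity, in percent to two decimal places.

Total capital V = 27.15 + 31.02 = 58.17.
Equity weight = 27.15/58.17 = 0.4667.
Senior notes weight = 31.02/58.17 = 0.5333.
Debt contribution = 0.5333 × 4.84% × (1 − 29.8%) = 1.8119%.
Required equity contribution = 7.51% − 1.8119% = 5.6981%.
Re = 5.6981% / 0.4667 = 12.2085%.

12.21%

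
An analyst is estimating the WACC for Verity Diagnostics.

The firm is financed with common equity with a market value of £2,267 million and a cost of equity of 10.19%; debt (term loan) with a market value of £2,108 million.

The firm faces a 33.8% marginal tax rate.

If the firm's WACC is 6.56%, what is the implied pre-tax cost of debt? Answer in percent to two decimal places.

Total capital V = 2267 + 2108 = 4375.
Equity weight = 2267/4375 = 0.5182.
Term loan weight = 2108/4375 = 0.4818.
Equity contribution = 0.5182 × 10.19% = 5.2802%.
Remaining for debt = 6.56% − 5.2802% = 1.2798%.
Rd × (1 − 33.8%) × 0.4818 = 1.2798%  ⇒  Rd = 4.0124%.

4.01%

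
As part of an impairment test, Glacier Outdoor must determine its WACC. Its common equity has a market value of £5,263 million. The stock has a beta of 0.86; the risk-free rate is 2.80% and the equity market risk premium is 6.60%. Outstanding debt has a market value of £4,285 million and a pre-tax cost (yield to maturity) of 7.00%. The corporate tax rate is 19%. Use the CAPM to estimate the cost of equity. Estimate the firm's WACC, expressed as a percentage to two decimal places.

Cost of equity via CAPM: Re = 2.8% + 0.86 × 6.6% = 8.4760%.
Total capital V = 5263 + 4285 = 9548.
Equity: weight = 5263/9548 = 0.5512; cost = 8.476%.
Debt: weight = 4285/9548 = 0.4488; after-tax cost = 7% × (1 − 19%) = 5.6700%.
WACC = 0.5512 × 8.4760% + 0.4488 × 5.6700% = 7.2167%.

7.22%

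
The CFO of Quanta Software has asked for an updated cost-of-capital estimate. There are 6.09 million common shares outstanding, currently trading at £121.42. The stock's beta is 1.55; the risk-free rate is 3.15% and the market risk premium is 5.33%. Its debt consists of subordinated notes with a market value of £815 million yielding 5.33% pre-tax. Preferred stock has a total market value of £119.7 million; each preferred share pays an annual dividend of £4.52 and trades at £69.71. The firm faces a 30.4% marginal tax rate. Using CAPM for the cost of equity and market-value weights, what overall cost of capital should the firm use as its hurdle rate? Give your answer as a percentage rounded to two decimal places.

Cost of equity via CAPM: Re = 3.15% + 1.55 × 5.33% = 11.4115%.
Cost of preferred: Rp = 4.52 / 69.71 = 6.4840%.
Market value of equity E = 121.42 × 6.09m = 739.4478m.
Total capital V = 739.4478 + 119.7 + 815 = 1674.1478.
Equity: weight = 739.4478/1674.1478 = 0.4417; cost = 11.4115%.
Preferred: weight = 119.7/1674.1478 = 0.0715; cost = 6.484%.
Subordinated notes: weight = 815/1674.1478 = 0.4868; after-tax cost = 5.33% × (1 − 30.4%) = 3.7097%.
WACC = 0.4417 × 11.4115% + 0.0715 × 6.4840% + 0.4868 × 3.7097% = 7.3098%.

7.31%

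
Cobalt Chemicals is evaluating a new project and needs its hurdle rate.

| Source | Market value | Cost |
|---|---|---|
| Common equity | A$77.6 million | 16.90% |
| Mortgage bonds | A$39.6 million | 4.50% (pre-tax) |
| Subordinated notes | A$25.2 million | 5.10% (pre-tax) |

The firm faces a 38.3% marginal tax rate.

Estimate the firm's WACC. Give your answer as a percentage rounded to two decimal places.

10.54%

Total capital V = 77.6 + 39.6 + 25.2 = 142.4.
Equity: weight = 77.6/142.4 = 0.5449; cost = 16.9%.
Mortgage bonds: weight = 39.6/142.4 = 0.2781; after-tax cost = 4.5% × (1 − 38.3%) = 2.7765%.
Subordinated notes: weight = 25.2/142.4 = 0.1770; after-tax cost = 5.1% × (1 − 38.3%) = 3.1467%.
WACC = 0.5449 × 16.9000% + 0.2781 × 2.7765% + 0.1770 × 3.1467% = 10.5385%.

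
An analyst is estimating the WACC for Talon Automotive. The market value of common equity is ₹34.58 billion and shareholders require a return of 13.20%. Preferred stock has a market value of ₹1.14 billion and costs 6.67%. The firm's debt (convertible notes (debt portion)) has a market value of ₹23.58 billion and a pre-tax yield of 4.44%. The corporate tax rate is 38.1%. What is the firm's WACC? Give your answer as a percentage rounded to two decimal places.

Total capital V = 34.58 + 1.14 + 23.58 = 59.3.
Equity: weight = 34.58/59.3 = 0.5831; cost = 13.2%.
Preferred: weight = 1.14/59.3 = 0.0192; cost = 6.67%.
Convertible notes (debt portion): weight = 23.58/59.3 = 0.3976; after-tax cost = 4.44% × (1 − 38.1%) = 2.7484%.
WACC = 0.5831 × 13.2000% + 0.0192 × 6.6700% + 0.3976 × 2.7484% = 8.9185%.

8.92%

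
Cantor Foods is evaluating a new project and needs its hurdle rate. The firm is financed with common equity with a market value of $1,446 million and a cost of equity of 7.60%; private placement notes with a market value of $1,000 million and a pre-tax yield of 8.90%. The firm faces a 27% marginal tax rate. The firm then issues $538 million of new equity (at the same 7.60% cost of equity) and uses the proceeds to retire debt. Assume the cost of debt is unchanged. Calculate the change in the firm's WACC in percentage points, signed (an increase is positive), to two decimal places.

+0.24 pp

Current WACC:
Total capital V = 1446 + 1000 = 2446.
Equity: weight = 1446/2446 = 0.5912; cost = 7.6%.
Private placement notes: weight = 1000/2446 = 0.4088; after-tax cost = 8.9% × (1 − 27%) = 6.4970%.
WACC = 0.5912 × 7.6000% + 0.4088 × 6.4970% = 7.1491%.
After the change:
Total capital V = 1984 + 462 = 2446.
Equity: weight = 1984/2446 = 0.8111; cost = 7.6%.
Private placement notes: weight = 462/2446 = 0.1889; after-tax cost = 8.9% × (1 − 27%) = 6.4970%.
WACC = 0.8111 × 7.6000% + 0.1889 × 6.4970% = 7.3917%.
Change in WACC = 7.3917% − 7.1491% = 0.2426 pp.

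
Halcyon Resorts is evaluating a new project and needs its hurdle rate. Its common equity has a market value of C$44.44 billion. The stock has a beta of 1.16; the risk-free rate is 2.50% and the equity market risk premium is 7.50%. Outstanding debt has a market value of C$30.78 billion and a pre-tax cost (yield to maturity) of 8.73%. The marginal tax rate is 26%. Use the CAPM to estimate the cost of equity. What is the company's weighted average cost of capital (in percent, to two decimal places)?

Cost of equity via CAPM: Re = 2.5% + 1.16 × 7.5% = 11.2000%.
Total capital V = 44.44 + 30.78 = 75.22.
Equity: weight = 44.44/75.22 = 0.5908; cost = 11.2%.
Debt: weight = 30.78/75.22 = 0.4092; after-tax cost = 8.73% × (1 − 26%) = 6.4602%.
WACC = 0.5908 × 11.2000% + 0.4092 × 6.4602% = 9.2605%.

9.26%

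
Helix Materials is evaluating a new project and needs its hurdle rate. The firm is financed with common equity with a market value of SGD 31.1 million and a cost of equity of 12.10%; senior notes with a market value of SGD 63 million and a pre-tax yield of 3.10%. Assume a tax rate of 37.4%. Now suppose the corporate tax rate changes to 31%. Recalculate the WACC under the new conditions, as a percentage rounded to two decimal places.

5.43%

After the change:
Total capital V = 31.1 + 63 = 94.1.
Equity: weight = 31.1/94.1 = 0.3305; cost = 12.1%.
Senior notes: weight = 63/94.1 = 0.6695; after-tax cost = 3.1% × (1 − 31%) = 2.1390%.
WACC = 0.3305 × 12.1000% + 0.6695 × 2.1390% = 5.4311%.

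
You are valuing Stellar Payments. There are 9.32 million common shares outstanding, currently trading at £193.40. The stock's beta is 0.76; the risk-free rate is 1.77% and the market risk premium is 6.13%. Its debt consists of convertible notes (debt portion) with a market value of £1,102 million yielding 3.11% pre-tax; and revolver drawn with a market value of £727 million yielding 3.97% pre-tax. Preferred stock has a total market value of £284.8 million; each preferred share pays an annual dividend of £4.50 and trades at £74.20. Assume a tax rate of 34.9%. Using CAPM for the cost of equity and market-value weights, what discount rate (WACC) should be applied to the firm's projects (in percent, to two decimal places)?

Cost of equity via CAPM: Re = 1.77% + 0.76 × 6.13% = 6.4288%.
Cost of preferred: Rp = 4.5 / 74.2 = 6.0647%.
Market value of equity E = 193.4 × 9.32m = 1802.488m.
Total capital V = 1802.488 + 284.8 + 1102 + 727 = 3916.288.
Equity: weight = 1802.488/3916.288 = 0.4603; cost = 6.4288%.
Preferred: weight = 284.8/3916.288 = 0.0727; cost = 6.0647%.
Convertible notes (debt portion): weight = 1102/3916.288 = 0.2814; after-tax cost = 3.11% × (1 − 34.9%) = 2.0246%.
Revolver drawn: weight = 727/3916.288 = 0.1856; after-tax cost = 3.97% × (1 − 34.9%) = 2.5845%.
WACC = 0.4603 × 6.4288% + 0.0727 × 6.0647% + 0.2814 × 2.0246% + 0.1856 × 2.5845% = 4.4494%.

4.45%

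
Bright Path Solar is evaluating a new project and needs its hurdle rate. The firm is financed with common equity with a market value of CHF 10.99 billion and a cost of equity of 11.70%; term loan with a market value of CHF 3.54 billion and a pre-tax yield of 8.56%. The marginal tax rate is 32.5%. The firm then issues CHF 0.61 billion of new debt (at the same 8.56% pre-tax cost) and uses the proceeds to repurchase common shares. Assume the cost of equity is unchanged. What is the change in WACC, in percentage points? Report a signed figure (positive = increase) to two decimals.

-0.25 pp

Current WACC:
Total capital V = 10.99 + 3.54 = 14.53.
Equity: weight = 10.99/14.53 = 0.7564; cost = 11.7%.
Term loan: weight = 3.54/14.53 = 0.2436; after-tax cost = 8.56% × (1 − 32.5%) = 5.7780%.
WACC = 0.7564 × 11.7000% + 0.2436 × 5.7780% = 10.2572%.
After the change:
Total capital V = 10.38 + 4.15 = 14.53.
Equity: weight = 10.38/14.53 = 0.7144; cost = 11.7%.
Term loan: weight = 4.15/14.53 = 0.2856; after-tax cost = 8.56% × (1 − 32.5%) = 5.7780%.
WACC = 0.7144 × 11.7000% + 0.2856 × 5.7780% = 10.0086%.
Change in WACC = 10.0086% − 10.2572% = -0.2486 pp.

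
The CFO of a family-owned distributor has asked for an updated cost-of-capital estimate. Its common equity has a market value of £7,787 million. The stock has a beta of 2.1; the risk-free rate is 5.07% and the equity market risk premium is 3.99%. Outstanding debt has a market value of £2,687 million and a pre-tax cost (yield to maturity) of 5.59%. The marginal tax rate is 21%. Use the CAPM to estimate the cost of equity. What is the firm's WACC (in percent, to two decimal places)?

11.13%

Cost of equity via CAPM: Re = 5.07% + 2.1 × 3.99% = 13.4490%.
Total capital V = 7787 + 2687 = 10474.
Equity: weight = 7787/10474 = 0.7435; cost = 13.449%.
Debt: weight = 2687/10474 = 0.2565; after-tax cost = 5.59% × (1 − 21%) = 4.4161%.
WACC = 0.7435 × 13.4490% + 0.2565 × 4.4161% = 11.1317%.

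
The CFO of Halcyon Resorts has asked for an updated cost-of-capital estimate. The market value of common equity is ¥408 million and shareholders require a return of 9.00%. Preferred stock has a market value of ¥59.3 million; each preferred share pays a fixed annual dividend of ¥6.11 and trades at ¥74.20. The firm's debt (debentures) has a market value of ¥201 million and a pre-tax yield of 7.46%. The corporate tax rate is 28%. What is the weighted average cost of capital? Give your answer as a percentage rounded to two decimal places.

Cost of preferred: Rp = 6.11 / 74.2 = 8.2345%.
Total capital V = 408 + 59.3 + 201 = 668.3.
Equity: weight = 408/668.3 = 0.6105; cost = 9%.
Preferred: weight = 59.3/668.3 = 0.0887; cost = 8.2345%.
Debentures: weight = 201/668.3 = 0.3008; after-tax cost = 7.46% × (1 − 28%) = 5.3712%.
WACC = 0.6105 × 9.0000% + 0.0887 × 8.2345% + 0.3008 × 5.3712% = 7.8407%.

7.84%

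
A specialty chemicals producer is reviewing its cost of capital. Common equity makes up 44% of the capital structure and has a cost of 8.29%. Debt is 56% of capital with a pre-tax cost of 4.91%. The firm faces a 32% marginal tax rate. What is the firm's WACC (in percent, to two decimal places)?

5.52%

After-tax cost of debt = 4.91% × (1 − 32%) = 3.3388%.
WACC = 0.440 × 8.2900% + 0.560 × 3.3388% = 5.5173%.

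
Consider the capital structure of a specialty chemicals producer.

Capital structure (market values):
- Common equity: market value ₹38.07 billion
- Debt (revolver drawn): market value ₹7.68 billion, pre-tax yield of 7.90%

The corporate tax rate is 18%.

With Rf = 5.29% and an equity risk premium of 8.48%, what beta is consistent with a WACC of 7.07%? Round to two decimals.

Total capital V = 38.07 + 7.68 = 45.75.
Equity weight = 38.07/45.75 = 0.8321.
Revolver drawn weight = 7.68/45.75 = 0.1679.
Debt contribution = 0.1679 × 7.9% × (1 − 18%) = 1.0875%.
Required equity contribution = 7.07% − 1.0875% = 5.9825%  ⇒  Re = 7.1894%.
CAPM: 7.1894% = 5.29% + β × 8.48%  ⇒  β = 0.2240.

0.22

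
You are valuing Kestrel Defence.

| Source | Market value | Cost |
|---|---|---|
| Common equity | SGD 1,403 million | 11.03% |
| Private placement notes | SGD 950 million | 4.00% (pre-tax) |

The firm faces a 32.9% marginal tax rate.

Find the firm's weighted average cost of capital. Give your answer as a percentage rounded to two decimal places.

Total capital V = 1403 + 950 = 2353.
Equity: weight = 1403/2353 = 0.5963; cost = 11.03%.
Private placement notes: weight = 950/2353 = 0.4037; after-tax cost = 4% × (1 − 32.9%) = 2.6840%.
WACC = 0.5963 × 11.0300% + 0.4037 × 2.6840% = 7.6604%.

7.66%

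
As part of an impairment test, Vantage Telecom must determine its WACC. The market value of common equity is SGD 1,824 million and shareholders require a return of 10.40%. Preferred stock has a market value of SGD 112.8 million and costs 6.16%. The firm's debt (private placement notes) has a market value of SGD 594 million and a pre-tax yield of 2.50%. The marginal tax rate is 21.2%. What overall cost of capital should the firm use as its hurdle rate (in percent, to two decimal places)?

Total capital V = 1824 + 112.8 + 594 = 2530.8.
Equity: weight = 1824/2530.8 = 0.7207; cost = 10.4%.
Preferred: weight = 112.8/2530.8 = 0.0446; cost = 6.16%.
Private placement notes: weight = 594/2530.8 = 0.2347; after-tax cost = 2.5% × (1 − 21.2%) = 1.9700%.
WACC = 0.7207 × 10.4000% + 0.0446 × 6.1600% + 0.2347 × 1.9700% = 8.2324%.

8.23%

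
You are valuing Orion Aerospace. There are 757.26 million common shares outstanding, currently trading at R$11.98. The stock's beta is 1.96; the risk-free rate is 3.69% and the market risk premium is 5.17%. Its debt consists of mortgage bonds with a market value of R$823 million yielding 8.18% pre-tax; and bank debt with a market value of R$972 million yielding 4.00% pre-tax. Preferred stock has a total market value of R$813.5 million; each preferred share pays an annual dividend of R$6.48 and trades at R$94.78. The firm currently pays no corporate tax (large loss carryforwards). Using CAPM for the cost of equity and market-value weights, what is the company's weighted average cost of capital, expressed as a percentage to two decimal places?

12.12%

Cost of equity via CAPM: Re = 3.69% + 1.96 × 5.17% = 13.8232%.
Cost of preferred: Rp = 6.48 / 94.78 = 6.8369%.
Market value of equity E = 11.98 × 757.26m = 9071.9748m.
Total capital V = 9071.9748 + 813.5 + 823 + 972 = 11680.4748.
Equity: weight = 9071.9748/11680.4748 = 0.7767; cost = 13.8232%.
Preferred: weight = 813.5/11680.4748 = 0.0696; cost = 6.8369%.
Mortgage bonds: weight = 823/11680.4748 = 0.0705; after-tax cost = 8.18% × (1 − 0%) = 8.1800%.
Bank debt: weight = 972/11680.4748 = 0.0832; after-tax cost = 4% × (1 − 0%) = 4.0000%.
WACC = 0.7767 × 13.8232% + 0.0696 × 6.8369% + 0.0705 × 8.1800% + 0.0832 × 4.0000% = 12.1216%.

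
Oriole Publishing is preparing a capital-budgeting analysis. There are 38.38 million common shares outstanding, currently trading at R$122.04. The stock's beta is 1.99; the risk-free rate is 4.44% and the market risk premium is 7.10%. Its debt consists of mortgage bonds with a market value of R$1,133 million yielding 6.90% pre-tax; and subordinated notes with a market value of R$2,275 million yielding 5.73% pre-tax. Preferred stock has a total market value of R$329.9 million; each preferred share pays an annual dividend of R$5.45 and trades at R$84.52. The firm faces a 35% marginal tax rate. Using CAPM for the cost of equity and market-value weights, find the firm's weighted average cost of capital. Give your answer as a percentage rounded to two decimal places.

12.19%

Cost of equity via CAPM: Re = 4.44% + 1.99 × 7.1% = 18.5690%.
Cost of preferred: Rp = 5.45 / 84.52 = 6.4482%.
Market value of equity E = 122.04 × 38.38m = 4683.8952m.
Total capital V = 4683.8952 + 329.9 + 1133 + 2275 = 8421.7952.
Equity: weight = 4683.8952/8421.7952 = 0.5562; cost = 18.569%.
Preferred: weight = 329.9/8421.7952 = 0.0392; cost = 6.4482%.
Mortgage bonds: weight = 1133/8421.7952 = 0.1345; after-tax cost = 6.9% × (1 − 35%) = 4.4850%.
Subordinated notes: weight = 2275/8421.7952 = 0.2701; after-tax cost = 5.73% × (1 − 35%) = 3.7245%.
WACC = 0.5562 × 18.5690% + 0.0392 × 6.4482% + 0.1345 × 4.4850% + 0.2701 × 3.7245% = 12.1895%.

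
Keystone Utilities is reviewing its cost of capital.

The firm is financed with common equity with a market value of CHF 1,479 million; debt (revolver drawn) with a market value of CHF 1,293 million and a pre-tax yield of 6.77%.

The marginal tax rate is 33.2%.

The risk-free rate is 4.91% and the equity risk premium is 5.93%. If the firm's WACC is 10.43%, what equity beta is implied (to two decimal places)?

1.80

Total capital V = 1479 + 1293 = 2772.
Equity weight = 1479/2772 = 0.5335.
Revolver drawn weight = 1293/2772 = 0.4665.
Debt contribution = 0.4665 × 6.77% × (1 − 33.2%) = 2.1095%.
Required equity contribution = 10.43% − 2.1095% = 8.3205%  ⇒  Re = 15.5947%.
CAPM: 15.5947% = 4.91% + β × 5.93%  ⇒  β = 1.8018.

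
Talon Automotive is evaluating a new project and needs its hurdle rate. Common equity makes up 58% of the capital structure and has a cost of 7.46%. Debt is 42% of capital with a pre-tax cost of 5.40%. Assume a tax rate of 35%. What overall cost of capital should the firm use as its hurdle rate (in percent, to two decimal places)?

5.80%

After-tax cost of debt = 5.4% × (1 − 35%) = 3.5100%.
WACC = 0.580 × 7.4600% + 0.420 × 3.5100% = 5.8010%.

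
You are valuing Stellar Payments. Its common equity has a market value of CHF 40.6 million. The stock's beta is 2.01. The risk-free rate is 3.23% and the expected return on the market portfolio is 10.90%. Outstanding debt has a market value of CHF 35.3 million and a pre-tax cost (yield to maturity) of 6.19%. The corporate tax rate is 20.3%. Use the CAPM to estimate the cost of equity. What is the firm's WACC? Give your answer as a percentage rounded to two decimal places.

Market risk premium = 10.9% − 3.23% = 7.67%.
Cost of equity via CAPM: Re = 3.23% + 2.01 × 7.67% = 18.6467%.
Total capital V = 40.6 + 35.3 = 75.9.
Equity: weight = 40.6/75.9 = 0.5349; cost = 18.6467%.
Debt: weight = 35.3/75.9 = 0.4651; after-tax cost = 6.19% × (1 − 20.3%) = 4.9334%.
WACC = 0.5349 × 18.6467% + 0.4651 × 4.9334% = 12.2689%.

12.27%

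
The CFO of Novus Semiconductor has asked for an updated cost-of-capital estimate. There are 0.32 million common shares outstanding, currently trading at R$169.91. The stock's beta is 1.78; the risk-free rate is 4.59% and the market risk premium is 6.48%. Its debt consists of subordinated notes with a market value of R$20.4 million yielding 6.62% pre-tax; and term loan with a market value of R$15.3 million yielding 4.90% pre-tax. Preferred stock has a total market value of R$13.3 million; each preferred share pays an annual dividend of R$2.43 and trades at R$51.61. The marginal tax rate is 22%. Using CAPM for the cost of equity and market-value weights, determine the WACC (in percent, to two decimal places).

Cost of equity via CAPM: Re = 4.59% + 1.78 × 6.48% = 16.1244%.
Cost of preferred: Rp = 2.43 / 51.61 = 4.7084%.
Market value of equity E = 169.91 × 0.32m = 54.3712m.
Total capital V = 54.3712 + 13.3 + 20.4 + 15.3 = 103.3712.
Equity: weight = 54.3712/103.3712 = 0.5260; cost = 16.1244%.
Preferred: weight = 13.3/103.3712 = 0.1287; cost = 4.7084%.
Subordinated notes: weight = 20.4/103.3712 = 0.1973; after-tax cost = 6.62% × (1 − 22%) = 5.1636%.
Term loan: weight = 15.3/103.3712 = 0.1480; after-tax cost = 4.9% × (1 − 22%) = 3.8220%.
WACC = 0.5260 × 16.1244% + 0.1287 × 4.7084% + 0.1973 × 5.1636% + 0.1480 × 3.8220% = 10.6716%.

10.67%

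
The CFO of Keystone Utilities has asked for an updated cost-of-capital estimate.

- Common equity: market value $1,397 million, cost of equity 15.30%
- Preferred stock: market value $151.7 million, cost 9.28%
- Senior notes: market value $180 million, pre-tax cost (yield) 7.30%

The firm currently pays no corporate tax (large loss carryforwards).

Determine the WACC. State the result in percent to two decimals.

Total capital V = 1397 + 151.7 + 180 = 1728.7.
Equity: weight = 1397/1728.7 = 0.8081; cost = 15.3%.
Preferred: weight = 151.7/1728.7 = 0.0878; cost = 9.28%.
Senior notes: weight = 180/1728.7 = 0.1041; after-tax cost = 7.3% × (1 − 0%) = 7.3000%.
WACC = 0.8081 × 15.3000% + 0.0878 × 9.2800% + 0.1041 × 7.3000% = 13.9387%.

13.94%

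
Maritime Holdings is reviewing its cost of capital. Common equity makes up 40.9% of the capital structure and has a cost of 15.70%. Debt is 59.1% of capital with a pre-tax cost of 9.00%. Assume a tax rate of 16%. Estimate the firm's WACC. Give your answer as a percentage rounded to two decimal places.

After-tax cost of debt = 9% × (1 − 16%) = 7.5600%.
WACC = 0.409 × 15.7000% + 0.591 × 7.5600% = 10.8893%.

10.89%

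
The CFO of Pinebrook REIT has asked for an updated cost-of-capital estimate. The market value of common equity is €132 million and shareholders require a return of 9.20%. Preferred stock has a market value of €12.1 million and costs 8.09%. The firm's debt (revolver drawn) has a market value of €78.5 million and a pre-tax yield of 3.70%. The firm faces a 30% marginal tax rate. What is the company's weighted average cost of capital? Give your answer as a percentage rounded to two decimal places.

Total capital V = 132 + 12.1 + 78.5 = 222.6.
Equity: weight = 132/222.6 = 0.5930; cost = 9.2%.
Preferred: weight = 12.1/222.6 = 0.0544; cost = 8.09%.
Revolver drawn: weight = 78.5/222.6 = 0.3527; after-tax cost = 3.7% × (1 − 30%) = 2.5900%.
WACC = 0.5930 × 9.2000% + 0.0544 × 8.0900% + 0.3527 × 2.5900% = 6.8086%.

6.81%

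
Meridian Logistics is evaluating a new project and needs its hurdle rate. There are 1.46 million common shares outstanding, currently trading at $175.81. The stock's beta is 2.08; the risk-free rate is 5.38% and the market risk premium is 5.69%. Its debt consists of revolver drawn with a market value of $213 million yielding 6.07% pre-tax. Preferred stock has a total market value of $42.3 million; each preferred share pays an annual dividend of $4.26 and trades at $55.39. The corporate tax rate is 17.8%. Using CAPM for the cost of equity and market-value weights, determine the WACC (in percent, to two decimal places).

11.34%

Cost of equity via CAPM: Re = 5.38% + 2.08 × 5.69% = 17.2152%.
Cost of preferred: Rp = 4.26 / 55.39 = 7.6909%.
Market value of equity E = 175.81 × 1.46m = 256.6826m.
Total capital V = 256.6826 + 42.3 + 213 = 511.9826.
Equity: weight = 256.6826/511.9826 = 0.5014; cost = 17.2152%.
Preferred: weight = 42.3/511.9826 = 0.0826; cost = 7.6909%.
Revolver drawn: weight = 213/511.9826 = 0.4160; after-tax cost = 6.07% × (1 − 17.8%) = 4.9895%.
WACC = 0.5014 × 17.2152% + 0.0826 × 7.6909% + 0.4160 × 4.9895% = 11.3421%.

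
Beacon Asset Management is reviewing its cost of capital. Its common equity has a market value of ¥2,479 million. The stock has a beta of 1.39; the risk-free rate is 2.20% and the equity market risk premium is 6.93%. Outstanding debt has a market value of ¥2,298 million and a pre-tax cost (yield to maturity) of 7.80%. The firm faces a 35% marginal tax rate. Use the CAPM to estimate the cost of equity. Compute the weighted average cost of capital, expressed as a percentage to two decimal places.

8.58%

Cost of equity via CAPM: Re = 2.2% + 1.39 × 6.93% = 11.8327%.
Total capital V = 2479 + 2298 = 4777.
Equity: weight = 2479/4777 = 0.5189; cost = 11.8327%.
Debt: weight = 2298/4777 = 0.4811; after-tax cost = 7.8% × (1 − 35%) = 5.0700%.
WACC = 0.5189 × 11.8327% + 0.4811 × 5.0700% = 8.5795%.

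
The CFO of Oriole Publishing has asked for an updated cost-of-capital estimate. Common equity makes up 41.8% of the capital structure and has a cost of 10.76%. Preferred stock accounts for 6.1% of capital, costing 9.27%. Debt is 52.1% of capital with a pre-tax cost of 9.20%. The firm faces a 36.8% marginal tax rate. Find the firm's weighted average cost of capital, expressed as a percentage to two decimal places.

After-tax cost of debt = 9.2% × (1 − 36.8%) = 5.8144%.
WACC = 0.418 × 10.7600% + 0.061 × 9.2700% + 0.521 × 5.8144% = 8.0925%.

8.09%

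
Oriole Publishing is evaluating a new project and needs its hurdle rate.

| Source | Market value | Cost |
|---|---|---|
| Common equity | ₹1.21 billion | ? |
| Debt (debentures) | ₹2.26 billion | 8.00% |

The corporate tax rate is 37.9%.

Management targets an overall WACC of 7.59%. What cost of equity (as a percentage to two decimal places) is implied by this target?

12.49%

Total capital V = 1.21 + 2.26 = 3.47.
Equity weight = 1.21/3.47 = 0.3487.
Debentures weight = 2.26/3.47 = 0.6513.
Debt contribution = 0.6513 × 8% × (1 − 37.9%) = 3.2356%.
Required equity contribution = 7.59% − 3.2356% = 4.3544%.
Re = 4.3544% / 0.3487 = 12.4873%.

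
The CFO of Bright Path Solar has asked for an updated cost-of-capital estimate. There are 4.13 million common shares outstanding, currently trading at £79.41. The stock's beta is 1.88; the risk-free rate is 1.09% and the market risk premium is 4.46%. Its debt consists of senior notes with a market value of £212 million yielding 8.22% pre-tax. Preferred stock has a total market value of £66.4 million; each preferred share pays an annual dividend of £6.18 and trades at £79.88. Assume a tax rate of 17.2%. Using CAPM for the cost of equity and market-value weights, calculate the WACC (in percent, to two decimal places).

Cost of equity via CAPM: Re = 1.09% + 1.88 × 4.46% = 9.4748%.
Cost of preferred: Rp = 6.18 / 79.88 = 7.7366%.
Market value of equity E = 79.41 × 4.13m = 327.9633m.
Total capital V = 327.9633 + 66.4 + 212 = 606.3633.
Equity: weight = 327.9633/606.3633 = 0.5409; cost = 9.4748%.
Preferred: weight = 66.4/606.3633 = 0.1095; cost = 7.7366%.
Senior notes: weight = 212/606.3633 = 0.3496; after-tax cost = 8.22% × (1 − 17.2%) = 6.8062%.
WACC = 0.5409 × 9.4748% + 0.1095 × 7.7366% + 0.3496 × 6.8062% = 8.3514%.

8.35%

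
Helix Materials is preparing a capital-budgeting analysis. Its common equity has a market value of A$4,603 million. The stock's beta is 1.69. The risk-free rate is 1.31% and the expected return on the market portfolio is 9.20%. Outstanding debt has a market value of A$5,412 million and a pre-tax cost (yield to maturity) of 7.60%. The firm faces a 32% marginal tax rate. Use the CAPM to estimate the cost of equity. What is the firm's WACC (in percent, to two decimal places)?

9.52%

Market risk premium = 9.2% − 1.31% = 7.89%.
Cost of equity via CAPM: Re = 1.31% + 1.69 × 7.89% = 14.6441%.
Total capital V = 4603 + 5412 = 10015.
Equity: weight = 4603/10015 = 0.4596; cost = 14.6441%.
Debt: weight = 5412/10015 = 0.5404; after-tax cost = 7.6% × (1 − 32%) = 5.1680%.
WACC = 0.4596 × 14.6441% + 0.5404 × 5.1680% = 9.5233%.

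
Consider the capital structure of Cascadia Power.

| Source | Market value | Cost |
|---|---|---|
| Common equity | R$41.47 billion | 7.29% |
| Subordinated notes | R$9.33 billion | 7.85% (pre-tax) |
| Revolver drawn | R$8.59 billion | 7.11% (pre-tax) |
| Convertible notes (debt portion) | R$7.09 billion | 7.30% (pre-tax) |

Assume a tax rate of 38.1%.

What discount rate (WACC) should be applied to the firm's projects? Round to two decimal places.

6.28%

Total capital V = 41.47 + 9.33 + 8.59 + 7.09 = 66.48.
Equity: weight = 41.47/66.48 = 0.6238; cost = 7.29%.
Subordinated notes: weight = 9.33/66.48 = 0.1403; after-tax cost = 7.85% × (1 − 38.1%) = 4.8591%.
Revolver drawn: weight = 8.59/66.48 = 0.1292; after-tax cost = 7.11% × (1 − 38.1%) = 4.4011%.
Convertible notes (debt portion): weight = 7.09/66.48 = 0.1066; after-tax cost = 7.3% × (1 − 38.1%) = 4.5187%.
WACC = 0.6238 × 7.2900% + 0.1403 × 4.8591% + 0.1292 × 4.4011% + 0.1066 × 4.5187% = 6.2800%.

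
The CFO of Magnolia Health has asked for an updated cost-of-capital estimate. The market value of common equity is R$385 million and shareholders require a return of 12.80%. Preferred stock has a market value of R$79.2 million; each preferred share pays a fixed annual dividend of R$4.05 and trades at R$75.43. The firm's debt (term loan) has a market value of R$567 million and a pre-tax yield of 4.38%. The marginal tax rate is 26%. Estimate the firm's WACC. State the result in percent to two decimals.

6.97%

Cost of preferred: Rp = 4.05 / 75.43 = 5.3692%.
Total capital V = 385 + 79.2 + 567 = 1031.2.
Equity: weight = 385/1031.2 = 0.3734; cost = 12.8%.
Preferred: weight = 79.2/1031.2 = 0.0768; cost = 5.3692%.
Term loan: weight = 567/1031.2 = 0.5498; after-tax cost = 4.38% × (1 − 26%) = 3.2412%.
WACC = 0.3734 × 12.8000% + 0.0768 × 5.3692% + 0.5498 × 3.2412% = 6.9734%.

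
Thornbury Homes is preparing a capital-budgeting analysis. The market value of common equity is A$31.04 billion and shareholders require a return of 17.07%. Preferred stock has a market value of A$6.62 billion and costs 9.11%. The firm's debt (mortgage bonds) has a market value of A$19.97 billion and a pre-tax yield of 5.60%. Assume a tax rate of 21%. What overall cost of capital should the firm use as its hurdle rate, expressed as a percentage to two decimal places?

Total capital V = 31.04 + 6.62 + 19.97 = 57.63.
Equity: weight = 31.04/57.63 = 0.5386; cost = 17.07%.
Preferred: weight = 6.62/57.63 = 0.1149; cost = 9.11%.
Mortgage bonds: weight = 19.97/57.63 = 0.3465; after-tax cost = 5.6% × (1 − 21%) = 4.4240%.
WACC = 0.5386 × 17.0700% + 0.1149 × 9.1100% + 0.3465 × 4.4240% = 11.7735%.

11.77%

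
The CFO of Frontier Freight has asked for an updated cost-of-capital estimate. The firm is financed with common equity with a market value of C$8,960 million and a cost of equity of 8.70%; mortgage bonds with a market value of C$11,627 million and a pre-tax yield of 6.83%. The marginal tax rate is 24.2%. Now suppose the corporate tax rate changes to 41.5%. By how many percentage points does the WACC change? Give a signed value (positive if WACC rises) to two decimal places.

-0.67 pp

Current WACC:
Total capital V = 8960 + 11627 = 20587.
Equity: weight = 8960/20587 = 0.4352; cost = 8.7%.
Mortgage bonds: weight = 11627/20587 = 0.5648; after-tax cost = 6.83% × (1 − 24.2%) = 5.1771%.
WACC = 0.4352 × 8.7000% + 0.5648 × 5.1771% = 6.7104%.
After the change:
Total capital V = 8960 + 11627 = 20587.
Equity: weight = 8960/20587 = 0.4352; cost = 8.7%.
Mortgage bonds: weight = 11627/20587 = 0.5648; after-tax cost = 6.83% × (1 − 41.5%) = 3.9955%.
WACC = 0.4352 × 8.7000% + 0.5648 × 3.9955% = 6.0430%.
Change in WACC = 6.0430% − 6.7104% = -0.6673 pp.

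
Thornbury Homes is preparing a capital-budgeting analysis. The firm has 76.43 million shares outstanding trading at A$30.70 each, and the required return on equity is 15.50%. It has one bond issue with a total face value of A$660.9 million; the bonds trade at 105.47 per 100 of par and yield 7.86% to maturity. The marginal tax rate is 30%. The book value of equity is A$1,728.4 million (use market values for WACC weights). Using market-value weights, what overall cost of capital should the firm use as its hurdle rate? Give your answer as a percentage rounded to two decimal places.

Market value of equity E = 30.7 × 76.43m = 2346.401m. Market value of debt D = 660.9m × 105.47/100 = 697.05123m.
Total capital V = 2346.401 + 697.05123 = 3043.45223.
Equity: weight = 2346.401/3043.45223 = 0.7710; cost = 15.5%.
Bonds outstanding: weight = 697.05123/3043.45223 = 0.2290; after-tax cost = 7.86% × (1 − 30%) = 5.5020%.
WACC = 0.7710 × 15.5000% + 0.2290 × 5.5020% = 13.2101%.

13.21%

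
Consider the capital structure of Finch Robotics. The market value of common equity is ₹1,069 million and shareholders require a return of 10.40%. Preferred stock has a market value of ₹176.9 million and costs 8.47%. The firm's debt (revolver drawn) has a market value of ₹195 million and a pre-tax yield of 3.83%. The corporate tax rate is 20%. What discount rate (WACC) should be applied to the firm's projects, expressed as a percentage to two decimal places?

Total capital V = 1069 + 176.9 + 195 = 1440.9.
Equity: weight = 1069/1440.9 = 0.7419; cost = 10.4%.
Preferred: weight = 176.9/1440.9 = 0.1228; cost = 8.47%.
Revolver drawn: weight = 195/1440.9 = 0.1353; after-tax cost = 3.83% × (1 − 20%) = 3.0640%.
WACC = 0.7419 × 10.4000% + 0.1228 × 8.4700% + 0.1353 × 3.0640% = 9.1703%.

9.17%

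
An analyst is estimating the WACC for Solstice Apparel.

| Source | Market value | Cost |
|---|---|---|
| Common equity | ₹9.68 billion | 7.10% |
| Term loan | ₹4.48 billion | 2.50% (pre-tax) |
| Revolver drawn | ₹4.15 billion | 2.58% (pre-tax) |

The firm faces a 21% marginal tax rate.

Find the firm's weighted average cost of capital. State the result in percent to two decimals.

Total capital V = 9.68 + 4.48 + 4.15 = 18.31.
Equity: weight = 9.68/18.31 = 0.5287; cost = 7.1%.
Term loan: weight = 4.48/18.31 = 0.2447; after-tax cost = 2.5% × (1 − 21%) = 1.9750%.
Revolver drawn: weight = 4.15/18.31 = 0.2267; after-tax cost = 2.58% × (1 − 21%) = 2.0382%.
WACC = 0.5287 × 7.1000% + 0.2447 × 1.9750% + 0.2267 × 2.0382% = 4.6988%.

4.70%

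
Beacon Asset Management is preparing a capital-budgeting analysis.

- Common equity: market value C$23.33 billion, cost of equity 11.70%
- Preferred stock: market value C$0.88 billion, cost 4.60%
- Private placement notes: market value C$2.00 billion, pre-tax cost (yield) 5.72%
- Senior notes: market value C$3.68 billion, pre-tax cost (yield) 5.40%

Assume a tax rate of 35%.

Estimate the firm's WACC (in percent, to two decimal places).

Total capital V = 23.33 + 0.88 + 2 + 3.68 = 29.89.
Equity: weight = 23.33/29.89 = 0.7805; cost = 11.7%.
Preferred: weight = 0.88/29.89 = 0.0294; cost = 4.6%.
Private placement notes: weight = 2/29.89 = 0.0669; after-tax cost = 5.72% × (1 − 35%) = 3.7180%.
Senior notes: weight = 3.68/29.89 = 0.1231; after-tax cost = 5.4% × (1 − 35%) = 3.5100%.
WACC = 0.7805 × 11.7000% + 0.0294 × 4.6000% + 0.0669 × 3.7180% + 0.1231 × 3.5100% = 9.9485%.

9.95%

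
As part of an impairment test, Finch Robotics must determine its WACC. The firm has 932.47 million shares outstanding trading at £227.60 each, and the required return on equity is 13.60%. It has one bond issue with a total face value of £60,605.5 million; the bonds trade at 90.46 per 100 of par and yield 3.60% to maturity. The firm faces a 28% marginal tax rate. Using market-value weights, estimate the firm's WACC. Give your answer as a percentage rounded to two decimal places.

11.34%

Market value of equity E = 227.6 × 932.47m = 212230.172m. Market value of debt D = 60605.5m × 90.46/100 = 54823.7353m.
Total capital V = 212230.172 + 54823.7353 = 267053.9073.
Equity: weight = 212230.172/267053.9073 = 0.7947; cost = 13.6%.
Bonds outstanding: weight = 54823.7353/267053.9073 = 0.2053; after-tax cost = 3.6% × (1 − 28%) = 2.5920%.
WACC = 0.7947 × 13.6000% + 0.2053 × 2.5920% = 11.3402%.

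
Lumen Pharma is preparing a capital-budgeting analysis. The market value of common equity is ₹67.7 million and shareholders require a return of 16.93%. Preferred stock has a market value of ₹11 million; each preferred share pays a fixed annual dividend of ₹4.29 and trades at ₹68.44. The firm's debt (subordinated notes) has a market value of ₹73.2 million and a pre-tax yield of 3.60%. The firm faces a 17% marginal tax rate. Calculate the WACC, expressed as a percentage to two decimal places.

Cost of preferred: Rp = 4.29 / 68.44 = 6.2683%.
Total capital V = 67.7 + 11 + 73.2 = 151.9.
Equity: weight = 67.7/151.9 = 0.4457; cost = 16.93%.
Preferred: weight = 11/151.9 = 0.0724; cost = 6.2683%.
Subordinated notes: weight = 73.2/151.9 = 0.4819; after-tax cost = 3.6% × (1 − 17%) = 2.9880%.
WACC = 0.4457 × 16.9300% + 0.0724 × 6.2683% + 0.4819 × 2.9880% = 9.4393%.

9.44%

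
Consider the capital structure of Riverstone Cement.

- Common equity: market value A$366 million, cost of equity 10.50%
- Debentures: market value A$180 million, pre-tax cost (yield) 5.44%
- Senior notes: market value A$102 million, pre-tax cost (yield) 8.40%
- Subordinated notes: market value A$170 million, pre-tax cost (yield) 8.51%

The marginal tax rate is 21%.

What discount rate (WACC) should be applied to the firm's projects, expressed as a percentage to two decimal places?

Total capital V = 366 + 180 + 102 + 170 = 818.
Equity: weight = 366/818 = 0.4474; cost = 10.5%.
Debentures: weight = 180/818 = 0.2200; after-tax cost = 5.44% × (1 − 21%) = 4.2976%.
Senior notes: weight = 102/818 = 0.1247; after-tax cost = 8.4% × (1 − 21%) = 6.6360%.
Subordinated notes: weight = 170/818 = 0.2078; after-tax cost = 8.51% × (1 − 21%) = 6.7229%.
WACC = 0.4474 × 10.5000% + 0.2200 × 4.2976% + 0.1247 × 6.6360% + 0.2078 × 6.7229% = 7.8684%.

7.87%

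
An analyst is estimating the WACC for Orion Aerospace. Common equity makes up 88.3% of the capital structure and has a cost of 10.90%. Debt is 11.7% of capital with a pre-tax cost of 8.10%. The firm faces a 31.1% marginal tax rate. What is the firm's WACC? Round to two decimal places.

After-tax cost of debt = 8.1% × (1 − 31.1%) = 5.5809%.
WACC = 0.883 × 10.9000% + 0.117 × 5.5809% = 10.2777%.

10.28%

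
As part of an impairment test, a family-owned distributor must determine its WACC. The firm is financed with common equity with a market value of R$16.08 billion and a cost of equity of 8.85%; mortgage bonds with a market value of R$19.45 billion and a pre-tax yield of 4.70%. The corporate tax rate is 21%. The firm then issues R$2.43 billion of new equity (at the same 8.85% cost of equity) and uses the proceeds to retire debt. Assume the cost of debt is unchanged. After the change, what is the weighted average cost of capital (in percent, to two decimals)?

After the change:
Total capital V = 18.51 + 17.02 = 35.53.
Equity: weight = 18.51/35.53 = 0.5210; cost = 8.85%.
Mortgage bonds: weight = 17.02/35.53 = 0.4790; after-tax cost = 4.7% × (1 − 21%) = 3.7130%.
WACC = 0.5210 × 8.8500% + 0.4790 × 3.7130% = 6.3892%.

6.39%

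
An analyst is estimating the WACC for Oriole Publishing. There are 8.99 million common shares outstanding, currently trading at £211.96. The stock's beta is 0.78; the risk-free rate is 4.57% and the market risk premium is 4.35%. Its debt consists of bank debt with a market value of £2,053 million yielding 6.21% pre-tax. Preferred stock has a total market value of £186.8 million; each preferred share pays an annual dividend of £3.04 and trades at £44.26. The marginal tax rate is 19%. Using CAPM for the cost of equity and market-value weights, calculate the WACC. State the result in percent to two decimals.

6.46%

Cost of equity via CAPM: Re = 4.57% + 0.78 × 4.35% = 7.9630%.
Cost of preferred: Rp = 3.04 / 44.26 = 6.8685%.
Market value of equity E = 211.96 × 8.99m = 1905.5204m.
Total capital V = 1905.5204 + 186.8 + 2053 = 4145.3204.
Equity: weight = 1905.5204/4145.3204 = 0.4597; cost = 7.963%.
Preferred: weight = 186.8/4145.3204 = 0.0451; cost = 6.8685%.
Bank debt: weight = 2053/4145.3204 = 0.4953; after-tax cost = 6.21% × (1 − 19%) = 5.0301%.
WACC = 0.4597 × 7.9630% + 0.0451 × 6.8685% + 0.4953 × 5.0301% = 6.4611%.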